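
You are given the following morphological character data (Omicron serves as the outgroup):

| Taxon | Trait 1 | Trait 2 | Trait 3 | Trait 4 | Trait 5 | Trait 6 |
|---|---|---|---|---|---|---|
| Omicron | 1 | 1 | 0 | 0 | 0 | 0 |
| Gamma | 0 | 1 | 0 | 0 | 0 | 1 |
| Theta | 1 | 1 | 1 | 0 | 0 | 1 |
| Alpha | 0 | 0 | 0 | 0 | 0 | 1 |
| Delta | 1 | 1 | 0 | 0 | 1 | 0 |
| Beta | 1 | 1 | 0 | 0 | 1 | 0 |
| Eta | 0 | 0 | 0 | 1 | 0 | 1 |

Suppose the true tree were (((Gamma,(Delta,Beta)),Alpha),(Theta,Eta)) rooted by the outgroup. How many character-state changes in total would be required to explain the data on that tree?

Map each character onto (((Gamma,(Delta,Beta)),Alpha),(Theta,Eta)) (rooted by Omicron) and count the minimum state changes it requires (Fitch parsimony):
Trait 1: 3; Trait 2: 2; Trait 3: 1; Trait 4: 1; Trait 5: 1; Trait 6: 2.
Total tree length = 10.

10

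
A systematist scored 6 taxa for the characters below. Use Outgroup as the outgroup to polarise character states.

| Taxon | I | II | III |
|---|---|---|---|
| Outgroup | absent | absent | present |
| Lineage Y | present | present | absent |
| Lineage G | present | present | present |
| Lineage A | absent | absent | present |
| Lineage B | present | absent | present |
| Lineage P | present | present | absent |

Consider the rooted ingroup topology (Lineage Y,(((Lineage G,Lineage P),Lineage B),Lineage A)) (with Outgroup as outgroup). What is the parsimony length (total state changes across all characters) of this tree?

6

Map each character onto (Lineage Y,(((Lineage G,Lineage P),Lineage B),Lineage A)) (rooted by Outgroup) and count the minimum state changes it requires (Fitch parsimony):
I: 2; II: 2; III: 2.
Total tree length = 6.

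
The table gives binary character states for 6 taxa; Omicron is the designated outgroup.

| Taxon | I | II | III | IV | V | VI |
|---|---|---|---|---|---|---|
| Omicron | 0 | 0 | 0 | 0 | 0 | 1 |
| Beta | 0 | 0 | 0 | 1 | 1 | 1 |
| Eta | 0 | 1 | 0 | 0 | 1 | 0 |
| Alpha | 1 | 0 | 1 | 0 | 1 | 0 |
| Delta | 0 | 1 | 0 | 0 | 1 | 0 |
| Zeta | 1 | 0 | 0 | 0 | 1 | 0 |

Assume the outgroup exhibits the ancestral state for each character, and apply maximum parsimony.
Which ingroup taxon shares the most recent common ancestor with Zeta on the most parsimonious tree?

Alpha

Character polarity is set by the outgroup: the derived state is whichever differs from the outgroup's state, so for VI the derived state is '0', and for the remaining characters it is '1'.
Only Alpha and Zeta show the derived state '1' for I, supporting them as a clade.
II: derived state '1' in Delta and Eta only — synapomorphy for {Delta, Eta}.
III: derived state '1' in Alpha only — an autapomorphy, so it tells us nothing about relationships among taxa.
IV: derived state '1' in Beta only — an autapomorphy, so it tells us nothing about relationships among taxa.
V (derived state '1') is shared by all ingroup taxa — unites the whole ingroup.
VI (derived state '0') is shared by Alpha, Delta, Eta, and Zeta — a synapomorphy uniting that clade.
Most parsimonious ingroup topology: (Beta,((Eta,Delta),(Alpha,Zeta))).
Zeta and Alpha form a cherry on this tree, so they are sister taxa.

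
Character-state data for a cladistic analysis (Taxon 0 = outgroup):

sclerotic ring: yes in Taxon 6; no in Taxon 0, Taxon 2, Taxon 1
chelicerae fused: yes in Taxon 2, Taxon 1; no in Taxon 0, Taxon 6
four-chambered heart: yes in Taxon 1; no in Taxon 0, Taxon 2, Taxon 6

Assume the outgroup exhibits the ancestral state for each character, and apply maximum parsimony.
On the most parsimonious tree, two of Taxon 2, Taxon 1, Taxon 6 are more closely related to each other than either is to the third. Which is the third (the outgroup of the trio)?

Taxon 6

The outgroup has state 'no' for every character, so 'yes' is the derived state throughout.
sclerotic ring: derived state 'yes' in Taxon 6 only — an autapomorphy, so it tells us nothing about relationships among taxa.
Only Taxon 1 and Taxon 2 show the derived state 'yes' for chelicerae fused, supporting them as a clade.
four-chambered heart (derived state 'yes') is unique to Taxon 1 (autapomorphy; uninformative for grouping).
Most parsimonious ingroup topology: ((Taxon 2,Taxon 1),Taxon 6).
Taxon 1 and Taxon 2 share a more recent common ancestor with each other than either does with Taxon 6, so Taxon 6 is the least closely related of the three.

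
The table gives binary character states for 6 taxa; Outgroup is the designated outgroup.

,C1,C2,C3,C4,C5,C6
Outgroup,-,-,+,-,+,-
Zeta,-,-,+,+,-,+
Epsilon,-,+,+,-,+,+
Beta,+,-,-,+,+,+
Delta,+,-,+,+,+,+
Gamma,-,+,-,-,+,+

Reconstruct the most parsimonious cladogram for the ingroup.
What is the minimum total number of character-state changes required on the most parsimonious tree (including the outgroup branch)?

7

Character polarity is set by the outgroup: the derived state is whichever differs from the outgroup's state, so for C3, C5 the derived state is '-', and for the remaining characters it is '+'.
Only Beta and Delta show the derived state '+' for C1, supporting them as a clade.
Only Epsilon and Gamma show the derived state '+' for C2, supporting them as a clade.
C3 groups Beta and Gamma, which is incompatible with the clades supported by the remaining characters; treating it as convergent (homoplasy) costs fewer steps than any alternative tree.
Only Beta, Delta, and Zeta show the derived state '+' for C4, supporting them as a clade.
C5 (derived state '-') is unique to Zeta (autapomorphy; uninformative for grouping).
C6 (derived state '+') is shared by all ingroup taxa — unites the whole ingroup.
Most parsimonious ingroup topology: ((Zeta,(Beta,Delta)),(Epsilon,Gamma)).
Changes per character on this tree: C1: 1; C2: 1; C3: 2; C4: 1; C5: 1; C6: 1.
Total = 7.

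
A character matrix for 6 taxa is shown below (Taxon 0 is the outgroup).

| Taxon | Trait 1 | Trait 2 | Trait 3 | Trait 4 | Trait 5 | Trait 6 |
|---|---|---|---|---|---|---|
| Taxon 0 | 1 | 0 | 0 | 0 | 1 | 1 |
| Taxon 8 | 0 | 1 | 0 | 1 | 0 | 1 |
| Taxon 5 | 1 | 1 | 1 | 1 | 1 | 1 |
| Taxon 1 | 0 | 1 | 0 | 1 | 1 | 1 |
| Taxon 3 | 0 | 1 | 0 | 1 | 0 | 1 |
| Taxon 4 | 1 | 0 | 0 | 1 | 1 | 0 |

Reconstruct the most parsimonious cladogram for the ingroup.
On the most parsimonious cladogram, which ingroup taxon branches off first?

Taxon 4

Character polarity is set by the outgroup: the derived state is whichever differs from the outgroup's state, so for Trait 1, Trait 5, Trait 6 the derived state is '0', and for the remaining characters it is '1'.
Trait 1 (derived state '0') is shared by Taxon 1, Taxon 3, and Taxon 8 — a synapomorphy uniting that clade.
Trait 2 (derived state '1') is shared by Taxon 1, Taxon 3, Taxon 5, and Taxon 8 — a synapomorphy uniting that clade.
Trait 3: derived state '1' in Taxon 5 only — an autapomorphy, so it tells us nothing about relationships among taxa.
All ingroup taxa share the derived state '1' for Trait 4; it defines the ingroup but does not resolve relationships within it.
Trait 5 (derived state '0') is shared by Taxon 3 and Taxon 8 — a synapomorphy uniting that clade.
Trait 6 (derived state '0') is unique to Taxon 4 (autapomorphy; uninformative for grouping).
Most parsimonious ingroup topology: ((((Taxon 8,Taxon 3),Taxon 1),Taxon 5),Taxon 4).
Taxon 4 is sister to the clade containing all other ingroup taxa, so it is the earliest-diverging (most basal) ingroup lineage.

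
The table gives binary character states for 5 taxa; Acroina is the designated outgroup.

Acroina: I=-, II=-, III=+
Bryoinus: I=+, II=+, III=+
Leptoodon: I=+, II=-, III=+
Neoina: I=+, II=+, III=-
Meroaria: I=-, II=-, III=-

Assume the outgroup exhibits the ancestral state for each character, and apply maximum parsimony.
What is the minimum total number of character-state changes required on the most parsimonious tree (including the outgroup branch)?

4

Character polarity is set by the outgroup: the derived state is whichever differs from the outgroup's state, so for III the derived state is '-', and for the remaining characters it is '+'.
I (derived state '+') is shared by Bryoinus, Leptoodon, and Neoina — a synapomorphy uniting that clade.
II: derived state '+' in Bryoinus and Neoina only — synapomorphy for {Bryoinus, Neoina}.
III groups Meroaria and Neoina, which is incompatible with the clades supported by the remaining characters; treating it as convergent (homoplasy) costs fewer steps than any alternative tree.
Most parsimonious ingroup topology: (((Bryoinus,Neoina),Leptoodon),Meroaria).
Changes per character on this tree: I: 1; II: 1; III: 2.
Total = 4.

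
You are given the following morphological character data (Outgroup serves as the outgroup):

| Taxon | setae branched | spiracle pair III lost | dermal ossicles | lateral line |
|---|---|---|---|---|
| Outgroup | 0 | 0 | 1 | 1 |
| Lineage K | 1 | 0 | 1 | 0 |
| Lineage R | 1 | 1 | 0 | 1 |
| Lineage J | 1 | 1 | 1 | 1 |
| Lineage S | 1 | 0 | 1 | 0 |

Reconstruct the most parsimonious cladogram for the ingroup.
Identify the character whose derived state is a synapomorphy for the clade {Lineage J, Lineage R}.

Character polarity is set by the outgroup: the derived state is whichever differs from the outgroup's state, so for dermal ossicles, lateral line the derived state is '0', and for the remaining characters it is '1'.
setae branched (derived state '1') is shared by all ingroup taxa — unites the whole ingroup.
spiracle pair III lost: derived state '1' in Lineage J and Lineage R only — synapomorphy for {Lineage J, Lineage R}.
dermal ossicles (derived state '0') is unique to Lineage R (autapomorphy; uninformative for grouping).
lateral line: derived state '0' in Lineage K and Lineage S only — synapomorphy for {Lineage K, Lineage S}.
Most parsimonious ingroup topology: ((Lineage K,Lineage S),(Lineage R,Lineage J)).
The clade {Lineage J, Lineage R} is supported by spiracle pair III lost: its derived state '1' occurs in exactly those taxa and in no other taxon (including the outgroup).

spiracle pair III lost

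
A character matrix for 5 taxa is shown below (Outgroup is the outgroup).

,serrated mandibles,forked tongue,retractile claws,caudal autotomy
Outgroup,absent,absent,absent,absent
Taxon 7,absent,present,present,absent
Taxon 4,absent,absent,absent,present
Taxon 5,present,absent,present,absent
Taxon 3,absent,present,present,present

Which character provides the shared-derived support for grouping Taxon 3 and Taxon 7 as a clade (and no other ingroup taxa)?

forked tongue

The outgroup has state 'absent' for every character, so 'present' is the derived state throughout.
serrated mandibles: derived state 'present' in Taxon 5 only — an autapomorphy, so it tells us nothing about relationships among taxa.
forked tongue (derived state 'present') is shared by Taxon 3 and Taxon 7 — a synapomorphy uniting that clade.
retractile claws: derived state 'present' in Taxon 3, Taxon 5, and Taxon 7 only — synapomorphy for {Taxon 3, Taxon 5, Taxon 7}.
caudal autotomy groups Taxon 3 and Taxon 4, which is incompatible with the clades supported by the remaining characters; treating it as convergent (homoplasy) costs fewer steps than any alternative tree.
Most parsimonious ingroup topology: ((Taxon 5,(Taxon 7,Taxon 3)),Taxon 4).
The clade {Taxon 3, Taxon 7} is supported by forked tongue: its derived state 'present' occurs in exactly those taxa and in no other taxon (including the outgroup).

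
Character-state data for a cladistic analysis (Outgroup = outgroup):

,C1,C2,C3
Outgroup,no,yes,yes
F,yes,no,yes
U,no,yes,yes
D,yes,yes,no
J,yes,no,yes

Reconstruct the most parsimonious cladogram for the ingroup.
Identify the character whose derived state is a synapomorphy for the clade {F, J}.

Character polarity is set by the outgroup: the derived state is whichever differs from the outgroup's state, so for C2, C3 the derived state is 'no', and for the remaining characters it is 'yes'.
Only D, F, and J show the derived state 'yes' for C1, supporting them as a clade.
C2: derived state 'no' in F and J only — synapomorphy for {F, J}.
C3 (derived state 'no') is unique to D (autapomorphy; uninformative for grouping).
Most parsimonious ingroup topology: (((F,J),D),U).
The clade {F, J} is supported by C2: its derived state 'no' occurs in exactly those taxa and in no other taxon (including the outgroup).

C2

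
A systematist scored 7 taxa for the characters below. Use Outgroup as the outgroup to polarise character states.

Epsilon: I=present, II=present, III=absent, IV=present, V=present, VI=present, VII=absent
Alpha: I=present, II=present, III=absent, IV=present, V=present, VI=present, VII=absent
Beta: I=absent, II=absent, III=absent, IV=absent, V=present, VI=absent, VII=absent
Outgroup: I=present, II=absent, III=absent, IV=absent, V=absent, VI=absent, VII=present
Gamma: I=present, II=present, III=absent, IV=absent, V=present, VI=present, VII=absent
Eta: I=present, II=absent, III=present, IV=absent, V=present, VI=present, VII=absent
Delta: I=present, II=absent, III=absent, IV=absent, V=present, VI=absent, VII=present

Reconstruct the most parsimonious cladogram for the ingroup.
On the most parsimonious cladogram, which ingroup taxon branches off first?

Delta

Character polarity is set by the outgroup: the derived state is whichever differs from the outgroup's state, so for I, VII the derived state is 'absent', and for the remaining characters it is 'present'.
I (derived state 'absent') is unique to Beta (autapomorphy; uninformative for grouping).
II: derived state 'present' in Alpha, Epsilon, and Gamma only — synapomorphy for {Alpha, Epsilon, Gamma}.
III: derived state 'present' in Eta only — an autapomorphy, so it tells us nothing about relationships among taxa.
IV (derived state 'present') is shared by Alpha and Epsilon — a synapomorphy uniting that clade.
V (derived state 'present') is shared by all ingroup taxa — unites the whole ingroup.
VI: derived state 'present' in Alpha, Epsilon, Eta, and Gamma only — synapomorphy for {Alpha, Epsilon, Eta, Gamma}.
VII: derived state 'absent' in Alpha, Beta, Epsilon, Eta, and Gamma only — synapomorphy for {Alpha, Beta, Epsilon, Eta, Gamma}.
Most parsimonious ingroup topology: ((Beta,((Gamma,(Epsilon,Alpha)),Eta)),Delta).
Delta is sister to the clade containing all other ingroup taxa, so it is the earliest-diverging (most basal) ingroup lineage.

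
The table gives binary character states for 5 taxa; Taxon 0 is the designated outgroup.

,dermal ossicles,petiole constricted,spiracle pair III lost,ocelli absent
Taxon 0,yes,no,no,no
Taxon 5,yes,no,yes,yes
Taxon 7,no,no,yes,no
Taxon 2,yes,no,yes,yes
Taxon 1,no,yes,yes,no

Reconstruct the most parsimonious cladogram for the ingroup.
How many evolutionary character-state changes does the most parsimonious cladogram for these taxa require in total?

Character polarity is set by the outgroup: the derived state is whichever differs from the outgroup's state, so for dermal ossicles the derived state is 'no', and for the remaining characters it is 'yes'.
dermal ossicles (derived state 'no') is shared by Taxon 1 and Taxon 7 — a synapomorphy uniting that clade.
petiole constricted: derived state 'yes' in Taxon 1 only — an autapomorphy, so it tells us nothing about relationships among taxa.
All ingroup taxa share the derived state 'yes' for spiracle pair III lost; it defines the ingroup but does not resolve relationships within it.
Only Taxon 2 and Taxon 5 show the derived state 'yes' for ocelli absent, supporting them as a clade.
Most parsimonious ingroup topology: ((Taxon 5,Taxon 2),(Taxon 7,Taxon 1)).
Changes per character on this tree: dermal ossicles: 1; petiole constricted: 1; spiracle pair III lost: 1; ocelli absent: 1.
Total = 4.

4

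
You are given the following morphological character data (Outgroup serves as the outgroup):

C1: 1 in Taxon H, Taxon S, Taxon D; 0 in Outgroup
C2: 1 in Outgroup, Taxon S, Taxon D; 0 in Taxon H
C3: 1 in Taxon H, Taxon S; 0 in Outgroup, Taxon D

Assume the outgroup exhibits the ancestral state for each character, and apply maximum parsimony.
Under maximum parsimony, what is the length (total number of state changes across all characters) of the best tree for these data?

3

Character polarity is set by the outgroup: the derived state is whichever differs from the outgroup's state, so for C2 the derived state is '0', and for the remaining characters it is '1'.
All ingroup taxa share the derived state '1' for C1; it defines the ingroup but does not resolve relationships within it.
C2: derived state '0' in Taxon H only — an autapomorphy, so it tells us nothing about relationships among taxa.
Only Taxon H and Taxon S show the derived state '1' for C3, supporting them as a clade.
Most parsimonious ingroup topology: ((Taxon S,Taxon H),Taxon D).
Changes per character on this tree: C1: 1; C2: 1; C3: 1.
Total = 3.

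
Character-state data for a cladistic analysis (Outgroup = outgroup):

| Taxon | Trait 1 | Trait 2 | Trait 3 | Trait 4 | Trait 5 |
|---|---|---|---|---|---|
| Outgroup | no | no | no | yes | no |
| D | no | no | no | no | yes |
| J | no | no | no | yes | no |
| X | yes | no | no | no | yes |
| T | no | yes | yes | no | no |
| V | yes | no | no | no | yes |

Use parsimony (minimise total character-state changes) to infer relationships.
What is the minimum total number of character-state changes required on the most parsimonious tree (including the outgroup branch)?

5

Character polarity is set by the outgroup: the derived state is whichever differs from the outgroup's state, so for Trait 4 the derived state is 'no', and for the remaining characters it is 'yes'.
Trait 1 (derived state 'yes') is shared by V and X — a synapomorphy uniting that clade.
Trait 2 (derived state 'yes') is unique to T (autapomorphy; uninformative for grouping).
Trait 3: derived state 'yes' in T only — an autapomorphy, so it tells us nothing about relationships among taxa.
Trait 4 (derived state 'no') is shared by D, T, V, and X — a synapomorphy uniting that clade.
Only D, V, and X show the derived state 'yes' for Trait 5, supporting them as a clade.
Most parsimonious ingroup topology: (((D,(X,V)),T),J).
Changes per character on this tree: Trait 1: 1; Trait 2: 1; Trait 3: 1; Trait 4: 1; Trait 5: 1.
Total = 5.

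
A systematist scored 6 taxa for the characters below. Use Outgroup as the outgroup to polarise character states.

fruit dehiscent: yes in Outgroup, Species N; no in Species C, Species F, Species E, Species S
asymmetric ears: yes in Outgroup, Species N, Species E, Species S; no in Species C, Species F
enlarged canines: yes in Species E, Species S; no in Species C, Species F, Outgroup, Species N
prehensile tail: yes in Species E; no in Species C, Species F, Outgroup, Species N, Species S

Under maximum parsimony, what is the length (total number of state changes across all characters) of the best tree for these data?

Character polarity is set by the outgroup: the derived state is whichever differs from the outgroup's state, so for fruit dehiscent, asymmetric ears the derived state is 'no', and for the remaining characters it is 'yes'.
fruit dehiscent: derived state 'no' in Species C, Species E, Species F, and Species S only — synapomorphy for {Species C, Species E, Species F, Species S}.
Only Species C and Species F show the derived state 'no' for asymmetric ears, supporting them as a clade.
Only Species E and Species S show the derived state 'yes' for enlarged canines, supporting them as a clade.
prehensile tail (derived state 'yes') is unique to Species E (autapomorphy; uninformative for grouping).
Most parsimonious ingroup topology: (((Species F,Species C),(Species E,Species S)),Species N).
Changes per character on this tree: fruit dehiscent: 1; asymmetric ears: 1; enlarged canines: 1; prehensile tail: 1.
Total = 4.

4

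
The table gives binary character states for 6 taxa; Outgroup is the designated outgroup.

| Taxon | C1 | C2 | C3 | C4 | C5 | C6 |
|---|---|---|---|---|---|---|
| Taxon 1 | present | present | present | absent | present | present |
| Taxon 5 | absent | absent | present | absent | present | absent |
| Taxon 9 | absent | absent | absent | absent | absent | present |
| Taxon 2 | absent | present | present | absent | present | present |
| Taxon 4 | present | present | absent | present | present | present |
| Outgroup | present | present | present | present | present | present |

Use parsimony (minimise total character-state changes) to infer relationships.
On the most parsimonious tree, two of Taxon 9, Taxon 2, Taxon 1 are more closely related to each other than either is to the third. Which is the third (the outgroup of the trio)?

Taxon 1

The outgroup has state 'present' for every character, so 'absent' is the derived state throughout.
C1: derived state 'absent' in Taxon 2, Taxon 5, and Taxon 9 only — synapomorphy for {Taxon 2, Taxon 5, Taxon 9}.
C2 (derived state 'absent') is shared by Taxon 5 and Taxon 9 — a synapomorphy uniting that clade.
C3 (state 'absent') occurs in Taxon 4 and Taxon 9 but conflicts with the nesting implied by the other characters — most parsimoniously interpreted as homoplasy.
C4 (derived state 'absent') is shared by Taxon 1, Taxon 2, Taxon 5, and Taxon 9 — a synapomorphy uniting that clade.
C5 (derived state 'absent') is unique to Taxon 9 (autapomorphy; uninformative for grouping).
C6: derived state 'absent' in Taxon 5 only — an autapomorphy, so it tells us nothing about relationships among taxa.
Most parsimonious ingroup topology: (((Taxon 2,(Taxon 9,Taxon 5)),Taxon 1),Taxon 4).
Taxon 2 and Taxon 9 share a more recent common ancestor with each other than either does with Taxon 1, so Taxon 1 is the least closely related of the three.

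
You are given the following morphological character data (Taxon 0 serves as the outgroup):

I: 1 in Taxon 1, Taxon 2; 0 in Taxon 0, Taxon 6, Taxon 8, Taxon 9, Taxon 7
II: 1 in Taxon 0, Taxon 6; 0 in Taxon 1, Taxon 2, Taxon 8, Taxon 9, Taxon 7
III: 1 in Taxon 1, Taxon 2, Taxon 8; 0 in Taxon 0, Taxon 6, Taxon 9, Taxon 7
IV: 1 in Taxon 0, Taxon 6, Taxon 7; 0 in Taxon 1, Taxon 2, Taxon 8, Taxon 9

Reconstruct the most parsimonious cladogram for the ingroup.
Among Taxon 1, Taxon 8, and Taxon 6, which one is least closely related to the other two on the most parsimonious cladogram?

Character polarity is set by the outgroup: the derived state is whichever differs from the outgroup's state, so for II, IV the derived state is '0', and for the remaining characters it is '1'.
Only Taxon 1 and Taxon 2 show the derived state '1' for I, supporting them as a clade.
II (derived state '0') is shared by Taxon 1, Taxon 2, Taxon 7, Taxon 8, and Taxon 9 — a synapomorphy uniting that clade.
III: derived state '1' in Taxon 1, Taxon 2, and Taxon 8 only — synapomorphy for {Taxon 1, Taxon 2, Taxon 8}.
IV: derived state '0' in Taxon 1, Taxon 2, Taxon 8, and Taxon 9 only — synapomorphy for {Taxon 1, Taxon 2, Taxon 8, Taxon 9}.
Most parsimonious ingroup topology: (((((Taxon 1,Taxon 2),Taxon 8),Taxon 9),Taxon 7),Taxon 6).
Taxon 8 and Taxon 1 share a more recent common ancestor with each other than either does with Taxon 6, so Taxon 6 is the least closely related of the three.

Taxon 6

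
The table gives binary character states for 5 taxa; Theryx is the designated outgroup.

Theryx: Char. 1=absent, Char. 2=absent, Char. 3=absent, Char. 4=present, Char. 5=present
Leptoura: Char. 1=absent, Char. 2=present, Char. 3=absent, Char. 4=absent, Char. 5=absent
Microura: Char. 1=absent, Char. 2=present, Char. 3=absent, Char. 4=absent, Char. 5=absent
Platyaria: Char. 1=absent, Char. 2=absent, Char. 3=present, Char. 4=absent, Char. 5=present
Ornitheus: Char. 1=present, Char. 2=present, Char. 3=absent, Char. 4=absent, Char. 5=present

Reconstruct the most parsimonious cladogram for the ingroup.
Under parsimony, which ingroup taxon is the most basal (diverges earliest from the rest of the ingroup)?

Character polarity is set by the outgroup: the derived state is whichever differs from the outgroup's state, so for Char. 4, Char. 5 the derived state is 'absent', and for the remaining characters it is 'present'.
Char. 1: derived state 'present' in Ornitheus only — an autapomorphy, so it tells us nothing about relationships among taxa.
Only Leptoura, Microura, and Ornitheus show the derived state 'present' for Char. 2, supporting them as a clade.
Char. 3: derived state 'present' in Platyaria only — an autapomorphy, so it tells us nothing about relationships among taxa.
All ingroup taxa share the derived state 'absent' for Char. 4; it defines the ingroup but does not resolve relationships within it.
Char. 5: derived state 'absent' in Leptoura and Microura only — synapomorphy for {Leptoura, Microura}.
Most parsimonious ingroup topology: (((Leptoura,Microura),Ornitheus),Platyaria).
Platyaria is sister to the clade containing all other ingroup taxa, so it is the earliest-diverging (most basal) ingroup lineage.

Platyaria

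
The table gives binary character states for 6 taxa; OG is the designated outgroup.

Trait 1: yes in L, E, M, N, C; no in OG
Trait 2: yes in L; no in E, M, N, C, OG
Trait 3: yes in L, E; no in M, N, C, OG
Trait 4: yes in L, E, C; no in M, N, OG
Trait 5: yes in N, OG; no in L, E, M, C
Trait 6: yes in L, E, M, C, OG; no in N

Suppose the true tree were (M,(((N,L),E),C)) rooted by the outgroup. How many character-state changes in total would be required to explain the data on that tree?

Map each character onto (M,(((N,L),E),C)) (rooted by OG) and count the minimum state changes it requires (Fitch parsimony):
Trait 1: 1; Trait 2: 1; Trait 3: 2; Trait 4: 2; Trait 5: 2; Trait 6: 1.
Total tree length = 9.

9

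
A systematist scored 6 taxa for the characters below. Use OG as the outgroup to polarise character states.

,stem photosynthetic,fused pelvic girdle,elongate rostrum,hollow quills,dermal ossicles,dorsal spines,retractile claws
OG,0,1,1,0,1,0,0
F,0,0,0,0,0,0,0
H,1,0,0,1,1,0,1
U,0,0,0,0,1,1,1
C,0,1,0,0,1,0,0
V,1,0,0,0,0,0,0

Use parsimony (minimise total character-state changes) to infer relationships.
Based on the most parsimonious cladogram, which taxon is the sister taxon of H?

Character polarity is set by the outgroup: the derived state is whichever differs from the outgroup's state, so for fused pelvic girdle, elongate rostrum, dermal ossicles the derived state is '0', and for the remaining characters it is '1'.
stem photosynthetic groups H and V, which is incompatible with the clades supported by the remaining characters; treating it as convergent (homoplasy) costs fewer steps than any alternative tree.
fused pelvic girdle: derived state '0' in F, H, U, and V only — synapomorphy for {F, H, U, V}.
All ingroup taxa share the derived state '0' for elongate rostrum; it defines the ingroup but does not resolve relationships within it.
hollow quills (derived state '1') is unique to H (autapomorphy; uninformative for grouping).
dermal ossicles: derived state '0' in F and V only — synapomorphy for {F, V}.
dorsal spines: derived state '1' in U only — an autapomorphy, so it tells us nothing about relationships among taxa.
retractile claws (derived state '1') is shared by H and U — a synapomorphy uniting that clade.
Most parsimonious ingroup topology: (((F,V),(H,U)),C).
H and U form a cherry on this tree, so they are sister taxa.

U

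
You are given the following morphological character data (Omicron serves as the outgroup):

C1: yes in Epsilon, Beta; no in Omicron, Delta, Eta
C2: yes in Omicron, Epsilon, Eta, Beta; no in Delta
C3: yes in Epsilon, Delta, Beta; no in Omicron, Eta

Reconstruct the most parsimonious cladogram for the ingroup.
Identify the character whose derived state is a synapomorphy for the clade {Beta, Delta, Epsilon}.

C3

Character polarity is set by the outgroup: the derived state is whichever differs from the outgroup's state, so for C2 the derived state is 'no', and for the remaining characters it is 'yes'.
C1: derived state 'yes' in Beta and Epsilon only — synapomorphy for {Beta, Epsilon}.
C2 (derived state 'no') is unique to Delta (autapomorphy; uninformative for grouping).
C3 (derived state 'yes') is shared by Beta, Delta, and Epsilon — a synapomorphy uniting that clade.
Most parsimonious ingroup topology: (((Beta,Epsilon),Delta),Eta).
The clade {Beta, Delta, Epsilon} is supported by C3: its derived state 'yes' occurs in exactly those taxa and in no other taxon (including the outgroup).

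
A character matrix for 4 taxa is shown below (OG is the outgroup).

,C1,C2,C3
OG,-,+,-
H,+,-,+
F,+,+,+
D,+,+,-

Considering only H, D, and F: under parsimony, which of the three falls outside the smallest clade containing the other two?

Character polarity is set by the outgroup: the derived state is whichever differs from the outgroup's state, so for C2 the derived state is '-', and for the remaining characters it is '+'.
All ingroup taxa share the derived state '+' for C1; it defines the ingroup but does not resolve relationships within it.
C2: derived state '-' in H only — an autapomorphy, so it tells us nothing about relationships among taxa.
Only F and H show the derived state '+' for C3, supporting them as a clade.
Most parsimonious ingroup topology: ((H,F),D).
F and H share a more recent common ancestor with each other than either does with D, so D is the least closely related of the three.

D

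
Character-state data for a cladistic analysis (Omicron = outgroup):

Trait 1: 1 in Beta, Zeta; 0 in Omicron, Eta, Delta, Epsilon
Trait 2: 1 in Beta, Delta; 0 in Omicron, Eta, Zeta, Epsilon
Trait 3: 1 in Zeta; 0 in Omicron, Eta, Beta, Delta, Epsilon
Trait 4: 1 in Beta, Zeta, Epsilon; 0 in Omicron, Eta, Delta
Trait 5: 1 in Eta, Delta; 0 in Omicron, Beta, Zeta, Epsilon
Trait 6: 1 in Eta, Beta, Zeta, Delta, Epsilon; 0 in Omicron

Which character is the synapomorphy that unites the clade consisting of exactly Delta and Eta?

The outgroup has state '0' for every character, so '1' is the derived state throughout.
Trait 1 (derived state '1') is shared by Beta and Zeta — a synapomorphy uniting that clade.
Trait 2 (state '1') occurs in Beta and Delta but conflicts with the nesting implied by the other characters — most parsimoniously interpreted as homoplasy.
Trait 3: derived state '1' in Zeta only — an autapomorphy, so it tells us nothing about relationships among taxa.
Only Beta, Epsilon, and Zeta show the derived state '1' for Trait 4, supporting them as a clade.
Trait 5: derived state '1' in Delta and Eta only — synapomorphy for {Delta, Eta}.
All ingroup taxa share the derived state '1' for Trait 6; it defines the ingroup but does not resolve relationships within it.
Most parsimonious ingroup topology: ((Eta,Delta),((Beta,Zeta),Epsilon)).
The clade {Delta, Eta} is supported by Trait 5: its derived state '1' occurs in exactly those taxa and in no other taxon (including the outgroup).

Trait 5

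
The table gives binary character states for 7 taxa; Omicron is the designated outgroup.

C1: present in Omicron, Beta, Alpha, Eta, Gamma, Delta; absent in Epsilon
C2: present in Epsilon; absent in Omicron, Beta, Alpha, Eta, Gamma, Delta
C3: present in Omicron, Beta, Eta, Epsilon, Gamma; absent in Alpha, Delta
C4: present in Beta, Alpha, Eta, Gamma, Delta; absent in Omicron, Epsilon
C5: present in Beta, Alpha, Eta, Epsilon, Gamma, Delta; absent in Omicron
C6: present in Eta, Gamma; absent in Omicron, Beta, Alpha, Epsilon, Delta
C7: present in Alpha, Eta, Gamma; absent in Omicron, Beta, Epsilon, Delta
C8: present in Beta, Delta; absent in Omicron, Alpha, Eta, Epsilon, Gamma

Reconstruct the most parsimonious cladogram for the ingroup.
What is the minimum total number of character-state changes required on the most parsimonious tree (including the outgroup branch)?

Character polarity is set by the outgroup: the derived state is whichever differs from the outgroup's state, so for C1, C3 the derived state is 'absent', and for the remaining characters it is 'present'.
C1 (derived state 'absent') is unique to Epsilon (autapomorphy; uninformative for grouping).
C2: derived state 'present' in Epsilon only — an autapomorphy, so it tells us nothing about relationships among taxa.
C3 (state 'absent') occurs in Alpha and Delta but conflicts with the nesting implied by the other characters — most parsimoniously interpreted as homoplasy.
C4 (derived state 'present') is shared by Alpha, Beta, Delta, Eta, and Gamma — a synapomorphy uniting that clade.
All ingroup taxa share the derived state 'present' for C5; it defines the ingroup but does not resolve relationships within it.
C6 (derived state 'present') is shared by Eta and Gamma — a synapomorphy uniting that clade.
C7 (derived state 'present') is shared by Alpha, Eta, and Gamma — a synapomorphy uniting that clade.
C8: derived state 'present' in Beta and Delta only — synapomorphy for {Beta, Delta}.
Most parsimonious ingroup topology: (((Beta,Delta),(Alpha,(Eta,Gamma))),Epsilon).
Changes per character on this tree: C1: 1; C2: 1; C3: 2; C4: 1; C5: 1; C6: 1; C7: 1; C8: 1.
Total = 9.

9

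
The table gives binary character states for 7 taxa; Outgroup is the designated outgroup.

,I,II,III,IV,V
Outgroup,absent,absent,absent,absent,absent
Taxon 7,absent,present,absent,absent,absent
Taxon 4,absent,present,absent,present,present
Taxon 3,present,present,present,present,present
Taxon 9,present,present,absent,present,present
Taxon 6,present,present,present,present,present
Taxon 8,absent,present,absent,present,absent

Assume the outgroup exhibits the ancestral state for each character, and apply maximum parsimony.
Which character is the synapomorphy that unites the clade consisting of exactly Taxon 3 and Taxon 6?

III

The outgroup has state 'absent' for every character, so 'present' is the derived state throughout.
I (derived state 'present') is shared by Taxon 3, Taxon 6, and Taxon 9 — a synapomorphy uniting that clade.
II (derived state 'present') is shared by all ingroup taxa — unites the whole ingroup.
Only Taxon 3 and Taxon 6 show the derived state 'present' for III, supporting them as a clade.
IV: derived state 'present' in Taxon 3, Taxon 4, Taxon 6, Taxon 8, and Taxon 9 only — synapomorphy for {Taxon 3, Taxon 4, Taxon 6, Taxon 8, Taxon 9}.
Only Taxon 3, Taxon 4, Taxon 6, and Taxon 9 show the derived state 'present' for V, supporting them as a clade.
Most parsimonious ingroup topology: (Taxon 7,((Taxon 4,((Taxon 3,Taxon 6),Taxon 9)),Taxon 8)).
The clade {Taxon 3, Taxon 6} is supported by III: its derived state 'present' occurs in exactly those taxa and in no other taxon (including the outgroup).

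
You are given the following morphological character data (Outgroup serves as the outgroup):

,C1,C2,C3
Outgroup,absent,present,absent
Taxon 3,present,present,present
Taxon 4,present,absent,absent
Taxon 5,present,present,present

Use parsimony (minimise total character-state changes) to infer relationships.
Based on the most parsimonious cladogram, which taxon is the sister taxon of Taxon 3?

Taxon 5

Character polarity is set by the outgroup: the derived state is whichever differs from the outgroup's state, so for C2 the derived state is 'absent', and for the remaining characters it is 'present'.
All ingroup taxa share the derived state 'present' for C1; it defines the ingroup but does not resolve relationships within it.
C2: derived state 'absent' in Taxon 4 only — an autapomorphy, so it tells us nothing about relationships among taxa.
C3 (derived state 'present') is shared by Taxon 3 and Taxon 5 — a synapomorphy uniting that clade.
Most parsimonious ingroup topology: ((Taxon 3,Taxon 5),Taxon 4).
Taxon 3 and Taxon 5 form a cherry on this tree, so they are sister taxa.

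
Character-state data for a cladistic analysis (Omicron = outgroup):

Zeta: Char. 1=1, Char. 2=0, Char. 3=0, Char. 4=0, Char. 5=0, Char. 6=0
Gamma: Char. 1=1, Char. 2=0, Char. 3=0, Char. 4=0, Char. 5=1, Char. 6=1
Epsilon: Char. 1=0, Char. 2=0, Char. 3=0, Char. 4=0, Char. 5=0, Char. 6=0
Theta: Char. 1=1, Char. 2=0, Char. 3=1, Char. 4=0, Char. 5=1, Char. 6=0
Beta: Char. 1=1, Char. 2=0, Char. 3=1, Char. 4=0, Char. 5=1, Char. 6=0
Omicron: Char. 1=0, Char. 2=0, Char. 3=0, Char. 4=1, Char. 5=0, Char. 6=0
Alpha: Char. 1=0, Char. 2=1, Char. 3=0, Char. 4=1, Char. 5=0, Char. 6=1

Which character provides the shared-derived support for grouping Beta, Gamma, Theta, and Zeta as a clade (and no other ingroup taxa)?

Char. 1

Character polarity is set by the outgroup: the derived state is whichever differs from the outgroup's state, so for Char. 4 the derived state is '0', and for the remaining characters it is '1'.
Char. 1 (derived state '1') is shared by Beta, Gamma, Theta, and Zeta — a synapomorphy uniting that clade.
Char. 2: derived state '1' in Alpha only — an autapomorphy, so it tells us nothing about relationships among taxa.
Char. 3 (derived state '1') is shared by Beta and Theta — a synapomorphy uniting that clade.
Char. 4: derived state '0' in Beta, Epsilon, Gamma, Theta, and Zeta only — synapomorphy for {Beta, Epsilon, Gamma, Theta, Zeta}.
Only Beta, Gamma, and Theta show the derived state '1' for Char. 5, supporting them as a clade.
Char. 6 (state '1') occurs in Alpha and Gamma but conflicts with the nesting implied by the other characters — most parsimoniously interpreted as homoplasy.
Most parsimonious ingroup topology: (Alpha,(((Gamma,(Beta,Theta)),Zeta),Epsilon)).
The clade {Beta, Gamma, Theta, Zeta} is supported by Char. 1: its derived state '1' occurs in exactly those taxa and in no other taxon (including the outgroup).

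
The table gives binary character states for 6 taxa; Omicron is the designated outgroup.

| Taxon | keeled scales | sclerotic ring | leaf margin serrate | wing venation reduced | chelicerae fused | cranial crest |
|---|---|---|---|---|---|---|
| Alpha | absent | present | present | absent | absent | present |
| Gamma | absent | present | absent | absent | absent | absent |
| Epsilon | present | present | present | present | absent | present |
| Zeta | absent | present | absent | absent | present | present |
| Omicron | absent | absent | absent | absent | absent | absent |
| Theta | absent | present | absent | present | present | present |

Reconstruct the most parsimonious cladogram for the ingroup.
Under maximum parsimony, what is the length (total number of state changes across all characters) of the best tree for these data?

7

The outgroup has state 'absent' for every character, so 'present' is the derived state throughout.
keeled scales (derived state 'present') is unique to Epsilon (autapomorphy; uninformative for grouping).
sclerotic ring (derived state 'present') is shared by all ingroup taxa — unites the whole ingroup.
leaf margin serrate: derived state 'present' in Alpha and Epsilon only — synapomorphy for {Alpha, Epsilon}.
wing venation reduced (state 'present') occurs in Epsilon and Theta but conflicts with the nesting implied by the other characters — most parsimoniously interpreted as homoplasy.
chelicerae fused (derived state 'present') is shared by Theta and Zeta — a synapomorphy uniting that clade.
cranial crest (derived state 'present') is shared by Alpha, Epsilon, Theta, and Zeta — a synapomorphy uniting that clade.
Most parsimonious ingroup topology: (((Theta,Zeta),(Alpha,Epsilon)),Gamma).
Changes per character on this tree: keeled scales: 1; sclerotic ring: 1; leaf margin serrate: 1; wing venation reduced: 2; chelicerae fused: 1; cranial crest: 1.
Total = 7.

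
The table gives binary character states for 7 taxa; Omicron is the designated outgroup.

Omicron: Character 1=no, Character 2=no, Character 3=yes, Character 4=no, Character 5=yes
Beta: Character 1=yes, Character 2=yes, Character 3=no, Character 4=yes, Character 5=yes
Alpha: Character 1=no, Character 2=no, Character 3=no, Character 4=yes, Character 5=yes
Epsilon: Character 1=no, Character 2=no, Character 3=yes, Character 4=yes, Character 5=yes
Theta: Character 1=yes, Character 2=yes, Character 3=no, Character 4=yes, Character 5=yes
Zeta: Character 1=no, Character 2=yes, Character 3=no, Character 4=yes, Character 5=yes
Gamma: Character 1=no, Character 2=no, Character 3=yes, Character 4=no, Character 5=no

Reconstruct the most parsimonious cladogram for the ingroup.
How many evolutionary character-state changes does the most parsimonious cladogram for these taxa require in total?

Character polarity is set by the outgroup: the derived state is whichever differs from the outgroup's state, so for Character 3, Character 5 the derived state is 'no', and for the remaining characters it is 'yes'.
Character 1 (derived state 'yes') is shared by Beta and Theta — a synapomorphy uniting that clade.
Only Beta, Theta, and Zeta show the derived state 'yes' for Character 2, supporting them as a clade.
Character 3 (derived state 'no') is shared by Alpha, Beta, Theta, and Zeta — a synapomorphy uniting that clade.
Only Alpha, Beta, Epsilon, Theta, and Zeta show the derived state 'yes' for Character 4, supporting them as a clade.
Character 5 (derived state 'no') is unique to Gamma (autapomorphy; uninformative for grouping).
Most parsimonious ingroup topology: (((((Beta,Theta),Zeta),Alpha),Epsilon),Gamma).
Changes per character on this tree: Character 1: 1; Character 2: 1; Character 3: 1; Character 4: 1; Character 5: 1.
Total = 5.

5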